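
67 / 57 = 1.18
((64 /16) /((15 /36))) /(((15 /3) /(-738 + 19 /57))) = -35408/25 = -1416.32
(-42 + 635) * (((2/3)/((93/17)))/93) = 20162/25947 = 0.78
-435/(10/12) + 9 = -513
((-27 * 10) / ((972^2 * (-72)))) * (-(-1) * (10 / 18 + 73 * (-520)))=-1708175/11337408 = -0.15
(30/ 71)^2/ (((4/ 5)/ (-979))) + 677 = 2311382/5041 = 458.52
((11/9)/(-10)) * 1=-11/90 = -0.12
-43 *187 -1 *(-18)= -8023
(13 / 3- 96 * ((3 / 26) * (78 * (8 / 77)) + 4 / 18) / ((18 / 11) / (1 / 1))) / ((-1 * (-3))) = -12013/567 = -21.19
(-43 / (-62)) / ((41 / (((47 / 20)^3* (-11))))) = -49108279/20336000 = -2.41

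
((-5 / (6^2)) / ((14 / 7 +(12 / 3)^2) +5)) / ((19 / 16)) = -20/3933 = -0.01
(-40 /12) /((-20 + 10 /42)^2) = -294/34445 = -0.01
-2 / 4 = -1/2 = -0.50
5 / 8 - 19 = -147/8 = -18.38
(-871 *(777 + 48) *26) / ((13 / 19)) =-27305850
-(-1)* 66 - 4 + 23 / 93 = 5789/93 = 62.25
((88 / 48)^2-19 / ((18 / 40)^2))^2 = 8184.11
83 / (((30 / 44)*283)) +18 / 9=10316/4245 = 2.43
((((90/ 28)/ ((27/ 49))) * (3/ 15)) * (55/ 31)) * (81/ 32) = 10395/1984 = 5.24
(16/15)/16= 1/15 = 0.07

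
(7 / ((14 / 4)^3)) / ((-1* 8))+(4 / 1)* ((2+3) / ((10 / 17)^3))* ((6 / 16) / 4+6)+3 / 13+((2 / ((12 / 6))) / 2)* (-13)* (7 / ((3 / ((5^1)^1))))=319916017/611520 = 523.15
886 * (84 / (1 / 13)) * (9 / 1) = 8707608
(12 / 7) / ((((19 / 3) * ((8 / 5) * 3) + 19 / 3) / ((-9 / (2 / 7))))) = -810/551 = -1.47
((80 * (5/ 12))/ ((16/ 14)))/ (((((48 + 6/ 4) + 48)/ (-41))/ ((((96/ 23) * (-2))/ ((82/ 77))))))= 86240/897 = 96.14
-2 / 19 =-0.11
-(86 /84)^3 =-79507/74088 = -1.07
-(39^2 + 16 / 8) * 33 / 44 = -4569/4 = -1142.25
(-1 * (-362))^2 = 131044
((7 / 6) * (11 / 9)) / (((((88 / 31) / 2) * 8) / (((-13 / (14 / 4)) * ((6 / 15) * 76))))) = -7657/540 = -14.18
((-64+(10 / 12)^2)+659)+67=23857/36 = 662.69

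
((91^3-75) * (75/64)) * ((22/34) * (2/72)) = 25901425/1632 = 15870.97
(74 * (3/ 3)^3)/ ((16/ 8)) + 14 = 51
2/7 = 0.29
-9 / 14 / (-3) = 3/14 = 0.21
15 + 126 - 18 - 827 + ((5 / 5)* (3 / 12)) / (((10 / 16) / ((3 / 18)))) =-10559/15 = -703.93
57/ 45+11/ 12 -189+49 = -8269/60 = -137.82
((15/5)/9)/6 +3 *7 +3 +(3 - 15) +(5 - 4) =13.06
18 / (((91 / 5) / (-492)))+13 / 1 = -473.59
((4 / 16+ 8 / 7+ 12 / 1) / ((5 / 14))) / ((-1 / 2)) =-75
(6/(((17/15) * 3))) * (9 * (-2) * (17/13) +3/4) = -17775/442 = -40.21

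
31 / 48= 0.65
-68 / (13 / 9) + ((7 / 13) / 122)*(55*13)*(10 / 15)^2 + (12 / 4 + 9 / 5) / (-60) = -8163724/178425 = -45.75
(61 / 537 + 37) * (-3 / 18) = -6.19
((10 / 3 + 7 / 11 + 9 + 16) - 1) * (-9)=-2769/11 = -251.73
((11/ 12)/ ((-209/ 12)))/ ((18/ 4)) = -2/171 = -0.01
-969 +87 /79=-76464/79 = -967.90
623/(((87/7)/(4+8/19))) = 122108/551 = 221.61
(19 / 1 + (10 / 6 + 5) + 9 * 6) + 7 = 260/3 = 86.67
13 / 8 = 1.62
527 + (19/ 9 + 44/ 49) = 233734/441 = 530.01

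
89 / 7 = 12.71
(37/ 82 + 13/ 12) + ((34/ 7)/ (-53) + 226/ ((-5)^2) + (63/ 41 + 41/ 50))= 12.84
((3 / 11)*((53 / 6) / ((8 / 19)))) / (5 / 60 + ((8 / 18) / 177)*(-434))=-30267/5324 = -5.69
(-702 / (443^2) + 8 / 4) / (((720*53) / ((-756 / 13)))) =-2056929/676077805 = 0.00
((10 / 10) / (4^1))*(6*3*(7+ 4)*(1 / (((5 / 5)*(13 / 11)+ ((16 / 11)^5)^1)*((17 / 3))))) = 1.14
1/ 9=0.11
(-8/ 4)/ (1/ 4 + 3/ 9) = -24/7 = -3.43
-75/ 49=-1.53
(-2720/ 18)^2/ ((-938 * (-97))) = 924800/3684933 = 0.25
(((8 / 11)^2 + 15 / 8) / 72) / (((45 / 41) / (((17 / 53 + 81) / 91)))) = 3163109/116357472 = 0.03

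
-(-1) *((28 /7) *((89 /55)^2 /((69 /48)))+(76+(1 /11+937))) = 70992744/69575 = 1020.38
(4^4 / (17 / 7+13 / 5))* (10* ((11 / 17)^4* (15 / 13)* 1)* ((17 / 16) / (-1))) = -6987750/63869 = -109.41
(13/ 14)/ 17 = 13/238 = 0.05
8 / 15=0.53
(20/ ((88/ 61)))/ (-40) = -61/176 = -0.35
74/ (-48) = -37/24 = -1.54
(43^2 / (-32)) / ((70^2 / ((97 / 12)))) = -179353/1881600 = -0.10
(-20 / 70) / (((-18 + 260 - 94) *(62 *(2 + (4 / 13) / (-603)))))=-7839/503386184 = 0.00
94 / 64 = 47/32 = 1.47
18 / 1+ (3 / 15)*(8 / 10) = 454/25 = 18.16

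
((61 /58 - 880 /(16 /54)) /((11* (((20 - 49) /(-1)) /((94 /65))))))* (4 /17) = -3.17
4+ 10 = 14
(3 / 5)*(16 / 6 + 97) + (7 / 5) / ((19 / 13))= 5772/95 = 60.76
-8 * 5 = -40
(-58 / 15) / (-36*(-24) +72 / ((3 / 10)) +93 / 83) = -4814/1375875 = 0.00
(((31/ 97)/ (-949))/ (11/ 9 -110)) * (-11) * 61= -17019/8192717 = 0.00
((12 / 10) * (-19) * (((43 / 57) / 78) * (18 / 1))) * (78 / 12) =-129/5 = -25.80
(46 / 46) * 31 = 31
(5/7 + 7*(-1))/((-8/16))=88/7 = 12.57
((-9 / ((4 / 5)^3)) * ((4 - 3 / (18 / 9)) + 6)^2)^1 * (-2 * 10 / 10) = 325125/128 = 2540.04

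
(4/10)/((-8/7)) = -7/20 = -0.35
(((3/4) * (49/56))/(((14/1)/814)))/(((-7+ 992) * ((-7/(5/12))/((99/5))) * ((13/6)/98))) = -846153/409760 = -2.06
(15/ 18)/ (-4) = -5/24 = -0.21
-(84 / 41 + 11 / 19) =-2047/779 = -2.63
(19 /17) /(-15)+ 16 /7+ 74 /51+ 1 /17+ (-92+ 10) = -78.28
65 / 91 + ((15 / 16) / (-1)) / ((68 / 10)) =2195/3808 = 0.58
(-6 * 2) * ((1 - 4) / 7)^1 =36/7 = 5.14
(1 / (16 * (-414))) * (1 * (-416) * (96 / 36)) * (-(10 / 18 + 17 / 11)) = -21632/61479 = -0.35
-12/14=-6/7 = -0.86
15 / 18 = 5/6 = 0.83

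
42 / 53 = 0.79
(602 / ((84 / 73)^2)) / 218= 229147/109872 = 2.09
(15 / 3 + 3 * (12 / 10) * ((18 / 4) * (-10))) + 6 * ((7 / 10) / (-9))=-2362/15 = -157.47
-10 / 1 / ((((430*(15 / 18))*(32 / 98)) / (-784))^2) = -448.96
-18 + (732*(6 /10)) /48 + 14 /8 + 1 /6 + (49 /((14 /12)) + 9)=661/15 = 44.07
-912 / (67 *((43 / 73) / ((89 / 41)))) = -5925264/118121 = -50.16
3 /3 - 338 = -337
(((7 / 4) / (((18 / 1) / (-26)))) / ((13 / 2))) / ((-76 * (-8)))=-7/10944 = 0.00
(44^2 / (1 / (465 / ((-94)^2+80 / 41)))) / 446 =4613730/20201347 = 0.23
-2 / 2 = -1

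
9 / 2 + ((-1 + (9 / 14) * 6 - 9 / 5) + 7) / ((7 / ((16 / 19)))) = 5.47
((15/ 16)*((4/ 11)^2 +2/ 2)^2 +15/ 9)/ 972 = 2015885/683090496 = 0.00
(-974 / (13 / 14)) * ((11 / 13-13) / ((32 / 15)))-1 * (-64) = 6039.84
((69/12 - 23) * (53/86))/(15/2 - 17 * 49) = 0.01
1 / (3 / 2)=2/3 = 0.67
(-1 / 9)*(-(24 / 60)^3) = 8/1125 = 0.01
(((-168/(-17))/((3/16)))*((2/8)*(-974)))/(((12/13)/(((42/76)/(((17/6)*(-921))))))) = 4963504/1685737 = 2.94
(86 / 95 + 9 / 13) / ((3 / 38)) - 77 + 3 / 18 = -22073/390 = -56.60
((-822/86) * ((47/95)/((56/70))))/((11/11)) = -19317/3268 = -5.91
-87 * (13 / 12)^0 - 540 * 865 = -467187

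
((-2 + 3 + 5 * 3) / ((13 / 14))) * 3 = 672/13 = 51.69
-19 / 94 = -0.20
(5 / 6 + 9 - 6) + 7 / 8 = 113/24 = 4.71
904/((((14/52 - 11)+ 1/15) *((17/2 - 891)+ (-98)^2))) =-705120/72545437 = -0.01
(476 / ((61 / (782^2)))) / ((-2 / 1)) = -145542712/61 = -2385946.10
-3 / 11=-0.27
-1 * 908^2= -824464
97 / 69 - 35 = -2318/69 = -33.59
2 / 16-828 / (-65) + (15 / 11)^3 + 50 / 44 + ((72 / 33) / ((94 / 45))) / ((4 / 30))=792720273/32529640 = 24.37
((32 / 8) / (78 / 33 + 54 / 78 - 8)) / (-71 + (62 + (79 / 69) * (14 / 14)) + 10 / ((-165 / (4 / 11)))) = 795938/7749427 = 0.10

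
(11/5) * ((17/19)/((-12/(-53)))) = 8.69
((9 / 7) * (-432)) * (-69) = 268272/7 = 38324.57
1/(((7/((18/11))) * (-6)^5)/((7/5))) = -1/23760 = 0.00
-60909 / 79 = -771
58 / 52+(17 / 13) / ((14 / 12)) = 407/182 = 2.24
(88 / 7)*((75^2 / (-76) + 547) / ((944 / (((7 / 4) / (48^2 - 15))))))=395417/82111008 = 0.00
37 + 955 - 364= 628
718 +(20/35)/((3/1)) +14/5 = 75704/105 = 720.99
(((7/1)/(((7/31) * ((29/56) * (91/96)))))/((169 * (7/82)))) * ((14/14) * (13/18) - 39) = -17244928/102921 = -167.55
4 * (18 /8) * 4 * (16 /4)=144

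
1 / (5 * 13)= 1/65 = 0.02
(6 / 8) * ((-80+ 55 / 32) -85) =-15675/128 = -122.46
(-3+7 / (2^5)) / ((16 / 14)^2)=-4361/2048 = -2.13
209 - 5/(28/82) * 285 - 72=-56507/14 = -4036.21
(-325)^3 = -34328125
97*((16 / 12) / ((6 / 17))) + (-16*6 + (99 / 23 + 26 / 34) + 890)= 4101442/3519 = 1165.51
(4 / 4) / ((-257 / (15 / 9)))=-5/771 = -0.01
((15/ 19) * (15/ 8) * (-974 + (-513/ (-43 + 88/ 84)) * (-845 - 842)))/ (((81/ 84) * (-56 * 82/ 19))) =137.21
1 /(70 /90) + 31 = 226/7 = 32.29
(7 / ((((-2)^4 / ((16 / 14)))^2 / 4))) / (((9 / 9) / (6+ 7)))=13/7 = 1.86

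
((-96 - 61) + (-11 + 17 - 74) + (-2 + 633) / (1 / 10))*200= 1217000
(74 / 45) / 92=37/2070 = 0.02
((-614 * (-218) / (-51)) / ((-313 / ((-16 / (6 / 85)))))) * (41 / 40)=-5487932/2817 = -1948.15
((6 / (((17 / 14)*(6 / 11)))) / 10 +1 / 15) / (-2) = -0.49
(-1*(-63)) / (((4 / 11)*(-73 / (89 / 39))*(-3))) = 6853/3796 = 1.81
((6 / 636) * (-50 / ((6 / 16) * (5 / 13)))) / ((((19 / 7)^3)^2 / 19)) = -61177480/393699741 = -0.16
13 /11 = 1.18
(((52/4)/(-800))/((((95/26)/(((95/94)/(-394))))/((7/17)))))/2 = 1183/503689600 = 0.00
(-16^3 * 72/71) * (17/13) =-5013504/923 = -5431.75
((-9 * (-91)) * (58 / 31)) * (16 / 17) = 1442.19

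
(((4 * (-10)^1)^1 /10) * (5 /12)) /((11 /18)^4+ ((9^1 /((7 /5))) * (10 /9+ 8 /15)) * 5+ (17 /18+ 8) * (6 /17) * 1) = -20820240/701477303 = -0.03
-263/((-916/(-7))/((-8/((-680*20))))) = -1841/1557200 = 0.00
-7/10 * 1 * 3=-21/10 = -2.10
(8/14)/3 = 4/21 = 0.19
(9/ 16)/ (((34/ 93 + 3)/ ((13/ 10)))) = 0.22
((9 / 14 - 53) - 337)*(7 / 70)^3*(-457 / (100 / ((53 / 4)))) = 132028671/5600000 = 23.58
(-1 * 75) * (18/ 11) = -1350/11 = -122.73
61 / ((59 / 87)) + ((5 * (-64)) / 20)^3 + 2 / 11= -2599809/649 = -4005.87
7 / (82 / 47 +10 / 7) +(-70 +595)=550403/1044 = 527.21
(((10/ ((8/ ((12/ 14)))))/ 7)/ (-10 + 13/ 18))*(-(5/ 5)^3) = 135/8183 = 0.02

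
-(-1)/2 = 1/2 = 0.50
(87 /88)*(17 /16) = 1479/1408 = 1.05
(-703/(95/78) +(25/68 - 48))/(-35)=17.85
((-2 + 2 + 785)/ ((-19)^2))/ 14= 785/5054 = 0.16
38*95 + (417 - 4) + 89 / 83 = 333998/83 = 4024.07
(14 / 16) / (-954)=-7/7632 = 0.00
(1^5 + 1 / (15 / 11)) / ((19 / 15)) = 26/19 = 1.37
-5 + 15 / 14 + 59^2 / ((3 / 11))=535909/42 = 12759.74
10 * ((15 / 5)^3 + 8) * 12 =4200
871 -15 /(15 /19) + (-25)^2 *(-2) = -398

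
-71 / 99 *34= -2414/99 = -24.38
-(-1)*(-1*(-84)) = 84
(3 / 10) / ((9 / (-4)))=-0.13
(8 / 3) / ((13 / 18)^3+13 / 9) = 15552/10621 = 1.46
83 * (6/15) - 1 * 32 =6/5 = 1.20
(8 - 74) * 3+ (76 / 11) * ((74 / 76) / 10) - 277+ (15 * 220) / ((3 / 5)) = 276412/55 = 5025.67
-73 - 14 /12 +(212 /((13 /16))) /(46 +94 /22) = -2975233/43134 = -68.98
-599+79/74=-44247/74 = -597.93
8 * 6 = 48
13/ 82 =0.16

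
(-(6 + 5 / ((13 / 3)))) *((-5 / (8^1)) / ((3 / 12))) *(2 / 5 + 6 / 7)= 2046/91 = 22.48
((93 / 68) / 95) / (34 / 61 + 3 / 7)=39711/2719660 = 0.01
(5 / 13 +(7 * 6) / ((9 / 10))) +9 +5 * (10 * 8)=17786/39 = 456.05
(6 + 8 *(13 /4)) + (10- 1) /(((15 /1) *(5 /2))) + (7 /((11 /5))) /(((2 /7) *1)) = 23857/550 = 43.38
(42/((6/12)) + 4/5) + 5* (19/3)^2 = 12841/45 = 285.36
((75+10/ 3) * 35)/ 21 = 1175/9 = 130.56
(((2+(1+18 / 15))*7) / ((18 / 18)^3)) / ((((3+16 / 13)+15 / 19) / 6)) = 108927/3100 = 35.14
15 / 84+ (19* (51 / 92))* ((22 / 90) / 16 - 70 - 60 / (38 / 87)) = -337526729/154560 = -2183.79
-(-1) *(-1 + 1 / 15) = -14/15 = -0.93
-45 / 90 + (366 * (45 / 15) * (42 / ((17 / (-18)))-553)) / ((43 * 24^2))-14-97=-3227785/23392 = -137.99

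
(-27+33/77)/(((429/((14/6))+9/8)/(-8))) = 3968/3453 = 1.15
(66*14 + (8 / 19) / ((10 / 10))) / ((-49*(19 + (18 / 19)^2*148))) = -0.12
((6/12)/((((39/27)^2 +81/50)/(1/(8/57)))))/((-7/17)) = -115425/49448 = -2.33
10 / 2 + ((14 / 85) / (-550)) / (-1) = 116882/23375 = 5.00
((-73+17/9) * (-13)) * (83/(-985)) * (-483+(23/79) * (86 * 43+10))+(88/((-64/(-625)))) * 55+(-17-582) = 73733173/373512 = 197.41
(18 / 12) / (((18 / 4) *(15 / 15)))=1/3 = 0.33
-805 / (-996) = 805/996 = 0.81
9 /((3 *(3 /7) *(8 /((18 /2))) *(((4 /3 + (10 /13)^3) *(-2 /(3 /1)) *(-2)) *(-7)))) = -177957/377216 = -0.47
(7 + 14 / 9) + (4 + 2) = 131/9 = 14.56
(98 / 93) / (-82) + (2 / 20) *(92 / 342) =15268/1086705 = 0.01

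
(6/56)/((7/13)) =39/196 = 0.20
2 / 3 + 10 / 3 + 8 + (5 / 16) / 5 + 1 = 209/16 = 13.06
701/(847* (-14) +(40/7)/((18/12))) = -14721/248938 = -0.06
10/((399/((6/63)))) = 20/8379 = 0.00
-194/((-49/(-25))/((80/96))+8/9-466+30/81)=0.42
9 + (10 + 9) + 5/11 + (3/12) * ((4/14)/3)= 13157/462 = 28.48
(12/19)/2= 6/19 = 0.32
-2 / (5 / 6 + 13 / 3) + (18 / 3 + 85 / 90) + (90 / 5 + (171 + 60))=142601/558 = 255.56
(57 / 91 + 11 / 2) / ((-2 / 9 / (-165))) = 1655775/364 = 4548.83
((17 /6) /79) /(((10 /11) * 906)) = 187/4294440 = 0.00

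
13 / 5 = 2.60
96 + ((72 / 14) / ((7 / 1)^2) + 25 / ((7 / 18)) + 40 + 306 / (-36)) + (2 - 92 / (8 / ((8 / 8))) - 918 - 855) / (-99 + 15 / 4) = 55044877/261366 = 210.60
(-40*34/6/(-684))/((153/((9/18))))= 5/4617 = 0.00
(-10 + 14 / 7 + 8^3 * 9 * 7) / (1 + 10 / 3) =96744/13 = 7441.85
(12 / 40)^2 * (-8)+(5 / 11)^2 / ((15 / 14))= -4784/9075 = -0.53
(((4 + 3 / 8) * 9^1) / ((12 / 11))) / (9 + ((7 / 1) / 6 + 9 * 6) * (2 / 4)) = 3465/3512 = 0.99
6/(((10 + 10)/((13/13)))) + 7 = 73/10 = 7.30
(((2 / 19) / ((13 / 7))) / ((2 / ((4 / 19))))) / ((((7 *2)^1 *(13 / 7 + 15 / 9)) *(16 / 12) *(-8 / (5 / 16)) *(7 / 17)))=-765/88904192 = 0.00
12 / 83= 0.14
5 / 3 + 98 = 299/3 = 99.67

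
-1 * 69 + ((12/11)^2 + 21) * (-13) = -43254/121 = -357.47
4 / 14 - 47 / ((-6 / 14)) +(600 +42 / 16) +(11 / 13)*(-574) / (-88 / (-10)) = 1435729/2184 = 657.39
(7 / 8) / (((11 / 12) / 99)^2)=10206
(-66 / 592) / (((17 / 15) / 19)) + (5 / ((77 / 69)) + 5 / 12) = 3519895/1162392 = 3.03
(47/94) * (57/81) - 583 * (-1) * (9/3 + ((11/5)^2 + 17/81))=19008391/4050 = 4693.43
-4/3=-1.33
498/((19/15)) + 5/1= 7565/19 = 398.16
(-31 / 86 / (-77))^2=961/43850884 = 0.00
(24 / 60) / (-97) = -2/485 = 0.00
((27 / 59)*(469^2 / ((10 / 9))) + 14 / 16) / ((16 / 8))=213804157/4720 = 45297.49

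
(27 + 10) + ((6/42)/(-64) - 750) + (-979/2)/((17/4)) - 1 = -6315025/7616 = -829.18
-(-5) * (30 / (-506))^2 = 1125/64009 = 0.02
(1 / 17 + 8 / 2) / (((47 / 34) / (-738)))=-101844/47 = -2166.89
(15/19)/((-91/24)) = -360/1729 = -0.21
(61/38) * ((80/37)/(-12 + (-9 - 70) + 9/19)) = -61/1591 = -0.04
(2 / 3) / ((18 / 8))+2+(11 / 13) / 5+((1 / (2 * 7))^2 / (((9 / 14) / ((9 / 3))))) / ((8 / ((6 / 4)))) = 971003/393120 = 2.47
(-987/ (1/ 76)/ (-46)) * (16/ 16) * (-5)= -187530/23 = -8153.48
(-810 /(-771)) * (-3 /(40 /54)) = -2187/514 = -4.25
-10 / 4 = -5/2 = -2.50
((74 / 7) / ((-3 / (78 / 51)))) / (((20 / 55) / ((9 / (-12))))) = 5291/476 = 11.12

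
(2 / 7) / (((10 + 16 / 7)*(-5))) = -1/215 = 0.00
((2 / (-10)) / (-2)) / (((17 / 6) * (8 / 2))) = 3/340 = 0.01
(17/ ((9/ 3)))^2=289/9 = 32.11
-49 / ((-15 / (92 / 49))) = 92/15 = 6.13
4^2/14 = 8/7 = 1.14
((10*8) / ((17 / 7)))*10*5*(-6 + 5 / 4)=-133000/17 = -7823.53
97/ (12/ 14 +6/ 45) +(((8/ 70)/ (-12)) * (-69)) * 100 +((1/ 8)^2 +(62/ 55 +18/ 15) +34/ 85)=10659601/64064 = 166.39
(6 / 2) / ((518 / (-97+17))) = -0.46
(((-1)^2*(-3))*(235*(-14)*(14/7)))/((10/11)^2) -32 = 119267/5 = 23853.40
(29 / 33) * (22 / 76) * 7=203/114 = 1.78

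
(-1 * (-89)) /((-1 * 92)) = -89/92 = -0.97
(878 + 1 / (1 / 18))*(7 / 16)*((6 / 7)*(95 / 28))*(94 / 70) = 10716/7 = 1530.86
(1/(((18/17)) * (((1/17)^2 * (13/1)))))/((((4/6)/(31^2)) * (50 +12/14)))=33049751/55536 = 595.10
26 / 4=13/2 = 6.50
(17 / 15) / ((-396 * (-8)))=17/47520 = 0.00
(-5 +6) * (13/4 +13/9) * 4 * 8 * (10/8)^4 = 366.75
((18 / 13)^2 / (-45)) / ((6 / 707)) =-4242/845 = -5.02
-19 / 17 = -1.12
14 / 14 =1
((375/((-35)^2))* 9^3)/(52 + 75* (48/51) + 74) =61965/54586 = 1.14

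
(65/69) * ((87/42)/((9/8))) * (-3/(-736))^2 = 1885/65409792 = 0.00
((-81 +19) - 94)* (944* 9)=-1325376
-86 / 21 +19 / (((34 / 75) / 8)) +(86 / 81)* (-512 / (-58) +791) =329957984/279531 = 1180.40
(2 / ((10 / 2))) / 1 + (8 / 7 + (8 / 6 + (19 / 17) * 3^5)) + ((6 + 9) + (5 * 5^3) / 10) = 1256513/3570 = 351.96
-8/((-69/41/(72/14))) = 3936/161 = 24.45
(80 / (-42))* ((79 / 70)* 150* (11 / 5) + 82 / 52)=-1361380/1911 = -712.39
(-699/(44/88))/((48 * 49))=-233/392 = -0.59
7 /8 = 0.88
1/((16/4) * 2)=1/8 = 0.12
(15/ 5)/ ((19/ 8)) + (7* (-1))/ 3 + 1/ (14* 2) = -1651/1596 = -1.03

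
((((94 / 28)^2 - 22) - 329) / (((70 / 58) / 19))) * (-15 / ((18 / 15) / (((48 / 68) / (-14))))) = -550341555/163268 = -3370.79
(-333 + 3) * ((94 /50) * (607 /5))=-1882914/25 = -75316.56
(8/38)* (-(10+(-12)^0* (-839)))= 3316/19 = 174.53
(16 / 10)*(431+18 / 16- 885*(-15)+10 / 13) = 1425621/65 = 21932.63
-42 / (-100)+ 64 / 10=341/50 = 6.82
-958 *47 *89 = -4007314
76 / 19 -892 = -888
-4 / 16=-0.25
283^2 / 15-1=80074/15 = 5338.27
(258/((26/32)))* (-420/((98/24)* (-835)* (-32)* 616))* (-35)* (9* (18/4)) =470205/167167 = 2.81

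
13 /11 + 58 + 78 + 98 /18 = 142.63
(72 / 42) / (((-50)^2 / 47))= 141/4375 = 0.03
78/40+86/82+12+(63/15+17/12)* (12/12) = 25357/1230 = 20.62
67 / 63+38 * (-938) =-2245505/63 = -35642.94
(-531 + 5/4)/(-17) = 2119/68 = 31.16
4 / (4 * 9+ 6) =2/21 = 0.10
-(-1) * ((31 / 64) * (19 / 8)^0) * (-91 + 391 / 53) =-40.50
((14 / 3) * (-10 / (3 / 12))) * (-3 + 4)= -560/3 = -186.67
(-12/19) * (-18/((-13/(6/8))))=-162/247 = -0.66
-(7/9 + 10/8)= -73/36 = -2.03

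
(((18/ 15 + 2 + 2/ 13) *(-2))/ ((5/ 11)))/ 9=-4796/2925 = -1.64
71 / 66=1.08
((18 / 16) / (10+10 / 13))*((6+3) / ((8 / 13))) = 13689/8960 = 1.53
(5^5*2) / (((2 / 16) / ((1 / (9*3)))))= 1851.85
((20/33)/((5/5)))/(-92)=-5/759 = -0.01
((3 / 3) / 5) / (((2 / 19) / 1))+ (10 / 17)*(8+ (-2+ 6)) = 8.96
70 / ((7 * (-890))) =-1/89 = -0.01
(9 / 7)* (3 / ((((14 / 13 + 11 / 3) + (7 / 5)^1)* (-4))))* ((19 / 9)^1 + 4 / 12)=-6435/16772 = -0.38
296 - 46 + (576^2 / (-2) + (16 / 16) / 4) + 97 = -662163/4 = -165540.75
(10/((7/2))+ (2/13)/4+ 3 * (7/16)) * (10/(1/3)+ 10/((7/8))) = 888415/5096 = 174.34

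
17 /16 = 1.06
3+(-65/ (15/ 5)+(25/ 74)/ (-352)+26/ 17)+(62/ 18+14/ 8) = -47600033/3985344 = -11.94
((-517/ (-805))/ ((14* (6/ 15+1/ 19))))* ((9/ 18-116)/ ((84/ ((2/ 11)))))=-9823/387688 = -0.03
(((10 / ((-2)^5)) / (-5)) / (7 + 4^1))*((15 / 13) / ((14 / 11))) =15/2912 = 0.01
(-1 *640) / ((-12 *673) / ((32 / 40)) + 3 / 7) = 2240/35331 = 0.06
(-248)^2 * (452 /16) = 1737488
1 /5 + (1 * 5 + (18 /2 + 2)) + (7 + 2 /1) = 126/5 = 25.20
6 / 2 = 3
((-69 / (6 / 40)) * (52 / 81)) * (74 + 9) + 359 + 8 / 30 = -9781297/405 = -24151.35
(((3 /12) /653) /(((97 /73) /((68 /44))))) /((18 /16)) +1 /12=2100181/25083036 = 0.08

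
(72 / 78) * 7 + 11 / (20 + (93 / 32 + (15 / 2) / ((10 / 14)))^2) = 17326196/2658773 = 6.52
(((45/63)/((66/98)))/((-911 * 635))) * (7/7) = -7/3818001 = 0.00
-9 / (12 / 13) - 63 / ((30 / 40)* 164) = -1683/164 = -10.26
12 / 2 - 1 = 5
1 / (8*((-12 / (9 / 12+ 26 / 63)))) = -293/24192 = -0.01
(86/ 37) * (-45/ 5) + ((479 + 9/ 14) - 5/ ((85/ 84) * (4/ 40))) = 3604403/8806 = 409.31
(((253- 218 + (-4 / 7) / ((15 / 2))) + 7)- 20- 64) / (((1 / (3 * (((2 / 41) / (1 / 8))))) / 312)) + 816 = -20883696/1435 = -14553.10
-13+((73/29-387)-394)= -791.48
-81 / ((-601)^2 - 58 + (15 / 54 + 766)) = -1458/6514367 = 0.00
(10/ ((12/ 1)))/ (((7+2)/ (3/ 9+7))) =55/81 = 0.68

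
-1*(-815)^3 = 541343375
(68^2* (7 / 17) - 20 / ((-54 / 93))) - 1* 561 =12397/9 = 1377.44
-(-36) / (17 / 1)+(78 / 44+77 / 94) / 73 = 1381456/641597 = 2.15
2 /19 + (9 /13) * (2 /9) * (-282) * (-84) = 900170/247 = 3644.41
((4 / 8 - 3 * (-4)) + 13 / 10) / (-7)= -69/35 = -1.97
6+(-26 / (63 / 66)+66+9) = 1129/21 = 53.76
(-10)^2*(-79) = -7900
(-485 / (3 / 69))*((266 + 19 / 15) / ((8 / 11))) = -98384869/24 = -4099369.54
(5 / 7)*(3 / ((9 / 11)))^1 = 2.62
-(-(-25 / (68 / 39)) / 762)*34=-325/508 = -0.64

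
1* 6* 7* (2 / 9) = 28/3 = 9.33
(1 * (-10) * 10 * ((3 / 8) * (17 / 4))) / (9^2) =-425/216 = -1.97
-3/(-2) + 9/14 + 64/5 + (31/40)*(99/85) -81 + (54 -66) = -1836277/23800 = -77.15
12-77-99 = -164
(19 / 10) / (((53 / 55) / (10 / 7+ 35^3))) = 62728215/742 = 84539.37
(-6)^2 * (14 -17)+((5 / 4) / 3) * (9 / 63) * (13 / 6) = -54367/504 = -107.87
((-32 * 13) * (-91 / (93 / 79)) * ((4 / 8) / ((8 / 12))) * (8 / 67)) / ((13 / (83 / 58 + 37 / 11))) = 703716832/662563 = 1062.11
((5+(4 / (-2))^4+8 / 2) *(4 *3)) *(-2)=-600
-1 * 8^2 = -64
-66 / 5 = -13.20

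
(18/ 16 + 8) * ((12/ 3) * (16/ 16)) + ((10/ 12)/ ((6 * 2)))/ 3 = 7889/216 = 36.52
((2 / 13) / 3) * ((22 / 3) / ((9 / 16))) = 704/1053 = 0.67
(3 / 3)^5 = 1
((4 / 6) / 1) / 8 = 1/12 = 0.08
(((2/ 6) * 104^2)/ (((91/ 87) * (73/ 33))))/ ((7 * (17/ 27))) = 21498048/60809 = 353.53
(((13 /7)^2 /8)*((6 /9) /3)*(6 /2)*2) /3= 169/882 = 0.19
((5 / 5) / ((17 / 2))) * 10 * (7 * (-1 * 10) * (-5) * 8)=56000/17 = 3294.12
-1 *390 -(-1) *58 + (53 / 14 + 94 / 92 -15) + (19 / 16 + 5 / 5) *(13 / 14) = -1752511/5152 = -340.16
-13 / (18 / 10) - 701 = -6374/9 = -708.22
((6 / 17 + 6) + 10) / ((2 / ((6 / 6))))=139/17 = 8.18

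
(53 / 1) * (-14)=-742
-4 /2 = -2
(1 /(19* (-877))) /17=-1/283271 = 0.00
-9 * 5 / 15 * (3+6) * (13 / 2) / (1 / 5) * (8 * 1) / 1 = -7020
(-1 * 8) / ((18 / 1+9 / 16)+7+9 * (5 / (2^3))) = -128/499 = -0.26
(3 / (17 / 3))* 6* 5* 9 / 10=243/17 = 14.29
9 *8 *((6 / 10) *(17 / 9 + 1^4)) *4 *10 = 4992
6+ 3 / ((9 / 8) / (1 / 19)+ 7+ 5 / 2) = 1506/247 = 6.10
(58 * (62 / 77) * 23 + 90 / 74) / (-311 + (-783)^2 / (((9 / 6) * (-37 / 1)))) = -3063661/32357941 = -0.09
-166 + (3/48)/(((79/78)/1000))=-8239/79 = -104.29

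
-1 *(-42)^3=74088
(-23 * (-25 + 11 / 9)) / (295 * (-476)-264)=-2461/633078 = 0.00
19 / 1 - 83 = -64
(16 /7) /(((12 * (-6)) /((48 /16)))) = -2/21 = -0.10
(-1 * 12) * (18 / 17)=-216/17 = -12.71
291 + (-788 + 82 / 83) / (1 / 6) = -367779/83 = -4431.07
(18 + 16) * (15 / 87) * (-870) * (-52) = 265200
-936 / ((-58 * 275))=468/7975 = 0.06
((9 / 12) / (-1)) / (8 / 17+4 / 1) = -51/304 = -0.17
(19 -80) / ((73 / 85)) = -5185/73 = -71.03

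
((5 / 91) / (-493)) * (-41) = 205/44863 = 0.00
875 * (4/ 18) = 1750/9 = 194.44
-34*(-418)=14212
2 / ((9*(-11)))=-0.02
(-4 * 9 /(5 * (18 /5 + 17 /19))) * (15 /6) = -1710/427 = -4.00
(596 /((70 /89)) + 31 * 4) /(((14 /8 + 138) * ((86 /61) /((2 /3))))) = 579256/194145 = 2.98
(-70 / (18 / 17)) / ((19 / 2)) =-1190/171 = -6.96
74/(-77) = -0.96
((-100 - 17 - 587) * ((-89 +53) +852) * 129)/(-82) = 37052928/41 = 903729.95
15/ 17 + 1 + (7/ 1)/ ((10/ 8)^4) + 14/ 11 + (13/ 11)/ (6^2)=2316079/382500 = 6.06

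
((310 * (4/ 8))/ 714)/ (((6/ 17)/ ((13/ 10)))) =403/504 = 0.80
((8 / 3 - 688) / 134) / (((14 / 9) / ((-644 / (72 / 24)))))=47288/67 = 705.79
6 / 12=1/2 = 0.50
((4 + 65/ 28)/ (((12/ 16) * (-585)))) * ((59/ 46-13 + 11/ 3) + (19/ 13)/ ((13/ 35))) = 5663351/95503590 = 0.06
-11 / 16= -0.69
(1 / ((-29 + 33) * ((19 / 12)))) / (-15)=-1/95 = -0.01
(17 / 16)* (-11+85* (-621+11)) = -881637/16 = -55102.31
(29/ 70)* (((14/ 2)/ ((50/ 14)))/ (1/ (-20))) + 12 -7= -281/25 = -11.24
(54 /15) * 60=216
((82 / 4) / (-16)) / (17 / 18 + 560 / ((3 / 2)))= -369/107792 = 0.00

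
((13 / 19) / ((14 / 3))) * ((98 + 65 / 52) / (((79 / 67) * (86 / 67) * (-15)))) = -23167729/36144080 = -0.64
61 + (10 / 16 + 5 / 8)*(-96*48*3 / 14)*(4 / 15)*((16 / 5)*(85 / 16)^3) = -1104998/7 = -157856.86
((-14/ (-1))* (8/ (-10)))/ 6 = -1.87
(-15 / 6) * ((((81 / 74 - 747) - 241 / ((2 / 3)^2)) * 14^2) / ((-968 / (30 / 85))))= -140125545/608872 = -230.14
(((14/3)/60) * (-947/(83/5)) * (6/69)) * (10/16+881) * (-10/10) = 15584779/45816 = 340.16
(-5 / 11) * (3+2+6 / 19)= -505/209 = -2.42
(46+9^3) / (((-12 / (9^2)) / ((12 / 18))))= -6975/2 = -3487.50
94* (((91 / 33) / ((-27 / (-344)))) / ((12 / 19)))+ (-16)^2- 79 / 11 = 14642327/2673 = 5477.86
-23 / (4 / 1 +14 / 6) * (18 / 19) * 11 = -13662/361 = -37.84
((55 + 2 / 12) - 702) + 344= -1817/6 = -302.83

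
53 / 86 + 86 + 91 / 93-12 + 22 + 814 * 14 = 91925771/7998 = 11493.59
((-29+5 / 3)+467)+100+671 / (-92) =146935/276 = 532.37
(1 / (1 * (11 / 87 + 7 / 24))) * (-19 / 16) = -2.84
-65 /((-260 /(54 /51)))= 9/34 = 0.26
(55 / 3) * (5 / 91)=1.01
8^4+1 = 4097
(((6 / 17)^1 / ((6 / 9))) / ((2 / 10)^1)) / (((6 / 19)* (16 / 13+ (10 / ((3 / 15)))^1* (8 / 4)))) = 0.08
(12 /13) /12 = 1/13 = 0.08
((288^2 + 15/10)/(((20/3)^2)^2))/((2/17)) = 228431907/640000 = 356.92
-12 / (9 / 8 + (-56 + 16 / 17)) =544/2445 = 0.22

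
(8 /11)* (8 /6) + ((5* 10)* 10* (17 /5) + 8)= 56396/33 = 1708.97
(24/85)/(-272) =-3/2890 = 0.00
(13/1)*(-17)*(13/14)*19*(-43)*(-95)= -222987895/14 = -15927706.79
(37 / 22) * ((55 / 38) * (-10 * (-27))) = 24975/38 = 657.24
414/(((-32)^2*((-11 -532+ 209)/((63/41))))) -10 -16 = -182307569/7011328 = -26.00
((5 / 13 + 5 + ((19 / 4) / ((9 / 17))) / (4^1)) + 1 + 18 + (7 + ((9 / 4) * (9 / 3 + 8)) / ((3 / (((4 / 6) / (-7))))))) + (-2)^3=24.84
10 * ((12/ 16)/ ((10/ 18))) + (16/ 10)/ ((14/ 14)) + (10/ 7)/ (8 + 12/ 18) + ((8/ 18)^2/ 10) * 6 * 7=395441/24570 = 16.09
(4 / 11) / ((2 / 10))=20/11 = 1.82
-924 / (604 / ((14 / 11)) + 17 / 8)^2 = -2897664/712623025 = 0.00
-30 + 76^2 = 5746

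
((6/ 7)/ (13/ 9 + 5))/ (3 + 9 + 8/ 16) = 54/5075 = 0.01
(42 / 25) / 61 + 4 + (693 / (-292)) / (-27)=5497817/1335900 = 4.12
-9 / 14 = -0.64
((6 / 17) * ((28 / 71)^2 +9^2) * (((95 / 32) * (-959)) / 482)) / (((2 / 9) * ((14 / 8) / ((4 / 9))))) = -939617925/4859524 = -193.36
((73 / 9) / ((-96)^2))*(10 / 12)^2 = 1825/2985984 = 0.00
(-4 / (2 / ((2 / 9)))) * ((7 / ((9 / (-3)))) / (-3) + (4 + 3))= -280/81 = -3.46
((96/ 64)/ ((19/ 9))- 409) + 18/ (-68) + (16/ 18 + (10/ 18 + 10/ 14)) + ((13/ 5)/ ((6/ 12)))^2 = -192987601/508725 = -379.36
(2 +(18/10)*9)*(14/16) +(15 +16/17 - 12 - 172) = -103451/680 = -152.13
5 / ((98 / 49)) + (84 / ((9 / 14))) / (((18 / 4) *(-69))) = 7747/3726 = 2.08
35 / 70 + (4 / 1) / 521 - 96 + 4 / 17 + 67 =-500545/17714 = -28.26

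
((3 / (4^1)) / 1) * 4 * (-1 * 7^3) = -1029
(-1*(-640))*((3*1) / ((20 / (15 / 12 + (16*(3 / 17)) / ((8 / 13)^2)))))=14208/17 = 835.76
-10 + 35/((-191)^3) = -69678745/6967871 = -10.00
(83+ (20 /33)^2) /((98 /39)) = 1180231/35574 = 33.18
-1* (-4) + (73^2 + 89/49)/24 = 44319/196 = 226.12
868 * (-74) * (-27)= 1734264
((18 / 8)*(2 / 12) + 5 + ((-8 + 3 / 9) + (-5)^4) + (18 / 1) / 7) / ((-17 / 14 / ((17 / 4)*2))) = -105047/24 = -4376.96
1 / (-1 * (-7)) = 1/7 = 0.14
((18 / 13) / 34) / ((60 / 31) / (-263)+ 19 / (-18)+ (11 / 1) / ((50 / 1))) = -16509825/341724344 = -0.05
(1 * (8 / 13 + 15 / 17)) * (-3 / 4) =-993/884 = -1.12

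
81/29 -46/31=1177/899 = 1.31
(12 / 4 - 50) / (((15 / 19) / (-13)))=773.93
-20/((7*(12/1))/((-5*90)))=750/7 = 107.14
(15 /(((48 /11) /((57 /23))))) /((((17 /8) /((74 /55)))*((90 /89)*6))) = 0.89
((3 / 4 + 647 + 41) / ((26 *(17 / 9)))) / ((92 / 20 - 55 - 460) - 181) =-123975/6111976 = -0.02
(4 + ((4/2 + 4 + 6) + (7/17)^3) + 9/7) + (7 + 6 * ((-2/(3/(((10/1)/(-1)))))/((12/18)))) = 2901071/34391 = 84.36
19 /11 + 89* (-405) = -396476/11 = -36043.27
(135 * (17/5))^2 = 210681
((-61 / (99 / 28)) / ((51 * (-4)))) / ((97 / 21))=0.02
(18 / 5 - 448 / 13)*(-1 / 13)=2006/845 = 2.37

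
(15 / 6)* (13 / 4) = 65/8 = 8.12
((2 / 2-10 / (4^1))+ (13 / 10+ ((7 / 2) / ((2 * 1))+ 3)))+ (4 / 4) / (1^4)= 5.55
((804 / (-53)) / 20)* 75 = -3015/53 = -56.89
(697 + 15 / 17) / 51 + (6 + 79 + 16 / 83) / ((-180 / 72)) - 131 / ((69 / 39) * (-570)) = -424811489/20964638 = -20.26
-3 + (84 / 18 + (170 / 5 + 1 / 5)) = 538/15 = 35.87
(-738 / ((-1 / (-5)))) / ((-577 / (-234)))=-863460/577 = -1496.46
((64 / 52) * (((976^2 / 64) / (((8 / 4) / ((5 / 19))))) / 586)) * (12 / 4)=893040/72371 = 12.34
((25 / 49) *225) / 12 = 1875/196 = 9.57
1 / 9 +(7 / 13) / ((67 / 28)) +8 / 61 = 223447/478179 = 0.47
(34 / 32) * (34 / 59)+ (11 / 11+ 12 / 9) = 4171/1416 = 2.95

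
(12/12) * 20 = 20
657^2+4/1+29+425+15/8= 3456871/8 = 432108.88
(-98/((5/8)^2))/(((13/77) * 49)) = -9856/325 = -30.33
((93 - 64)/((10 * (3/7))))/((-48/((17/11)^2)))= -58667/174240 = -0.34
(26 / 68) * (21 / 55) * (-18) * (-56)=137592/935 = 147.16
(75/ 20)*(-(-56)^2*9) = -105840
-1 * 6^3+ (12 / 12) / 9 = -1943/9 = -215.89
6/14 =3/7 = 0.43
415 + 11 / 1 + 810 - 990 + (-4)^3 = 182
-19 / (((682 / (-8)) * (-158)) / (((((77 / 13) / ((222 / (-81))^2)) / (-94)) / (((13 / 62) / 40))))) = 1939140/859043393 = 0.00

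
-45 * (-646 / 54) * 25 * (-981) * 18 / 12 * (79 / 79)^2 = -39607875/2 = -19803937.50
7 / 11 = 0.64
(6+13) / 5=19/5 = 3.80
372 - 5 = 367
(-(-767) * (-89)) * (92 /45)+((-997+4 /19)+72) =-140484.70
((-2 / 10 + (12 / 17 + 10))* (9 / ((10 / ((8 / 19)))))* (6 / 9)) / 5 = 0.53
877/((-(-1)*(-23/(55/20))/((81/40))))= -781407/3680 = -212.34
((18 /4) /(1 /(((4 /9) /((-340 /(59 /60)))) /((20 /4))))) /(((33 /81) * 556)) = -531/103972000 = 0.00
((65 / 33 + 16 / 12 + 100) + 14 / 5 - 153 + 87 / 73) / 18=-550519/216810 = -2.54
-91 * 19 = -1729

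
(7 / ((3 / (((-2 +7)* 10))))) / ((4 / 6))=175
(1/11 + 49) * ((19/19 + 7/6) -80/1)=-42030/11 = -3820.91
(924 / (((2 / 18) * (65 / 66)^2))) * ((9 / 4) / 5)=81505116/21125 = 3858.23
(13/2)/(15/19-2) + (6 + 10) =10.63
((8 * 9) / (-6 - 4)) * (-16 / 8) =72/5 = 14.40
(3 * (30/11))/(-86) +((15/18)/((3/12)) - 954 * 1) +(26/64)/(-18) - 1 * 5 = -260401541/272448 = -955.78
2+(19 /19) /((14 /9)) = 37/14 = 2.64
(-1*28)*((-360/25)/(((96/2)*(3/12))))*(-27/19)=-4536/95 = -47.75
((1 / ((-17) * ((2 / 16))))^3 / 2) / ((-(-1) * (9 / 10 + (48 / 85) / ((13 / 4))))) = -33280/685797 = -0.05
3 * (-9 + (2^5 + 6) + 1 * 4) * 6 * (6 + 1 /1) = 4158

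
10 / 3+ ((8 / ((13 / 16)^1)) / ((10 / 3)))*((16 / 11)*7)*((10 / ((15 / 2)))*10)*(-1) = -170602/429 = -397.67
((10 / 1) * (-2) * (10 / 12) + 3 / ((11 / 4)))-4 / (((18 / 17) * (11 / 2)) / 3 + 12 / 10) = -49486/2937 = -16.85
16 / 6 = 8/3 = 2.67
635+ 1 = 636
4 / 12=1/3 = 0.33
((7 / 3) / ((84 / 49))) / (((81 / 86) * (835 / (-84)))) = -29498/202905 = -0.15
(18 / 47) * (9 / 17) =162/799 = 0.20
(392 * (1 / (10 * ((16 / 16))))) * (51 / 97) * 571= 5707716/485 = 11768.49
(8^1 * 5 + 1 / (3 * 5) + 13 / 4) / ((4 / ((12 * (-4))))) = -2599/5 = -519.80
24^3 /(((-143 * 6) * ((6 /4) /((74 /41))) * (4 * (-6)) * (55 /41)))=4736/7865 = 0.60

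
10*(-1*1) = -10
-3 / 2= -1.50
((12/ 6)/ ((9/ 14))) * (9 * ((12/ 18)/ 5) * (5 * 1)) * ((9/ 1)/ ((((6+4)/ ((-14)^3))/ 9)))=-2074464/5 = -414892.80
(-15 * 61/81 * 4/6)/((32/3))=-305/432 = -0.71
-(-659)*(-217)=-143003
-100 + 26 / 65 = -498/5 = -99.60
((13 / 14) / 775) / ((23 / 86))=559/124775 = 0.00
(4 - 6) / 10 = -1/5 = -0.20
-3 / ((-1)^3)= 3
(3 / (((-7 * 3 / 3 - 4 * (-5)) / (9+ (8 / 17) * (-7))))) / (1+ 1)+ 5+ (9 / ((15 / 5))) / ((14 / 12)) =25463/3094 = 8.23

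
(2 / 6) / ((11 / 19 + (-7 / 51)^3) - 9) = -840123/21230677 = -0.04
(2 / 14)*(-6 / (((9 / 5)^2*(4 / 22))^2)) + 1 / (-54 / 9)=-2.64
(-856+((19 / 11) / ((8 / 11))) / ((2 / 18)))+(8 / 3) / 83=-1662509/1992 = -834.59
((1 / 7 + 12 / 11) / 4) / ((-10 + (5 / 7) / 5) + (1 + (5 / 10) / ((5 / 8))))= -475/12408 = -0.04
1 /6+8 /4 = 13/6 = 2.17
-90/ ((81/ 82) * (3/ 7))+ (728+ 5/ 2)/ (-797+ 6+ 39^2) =-8340953/39420 = -211.59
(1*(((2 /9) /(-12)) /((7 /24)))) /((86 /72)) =-16/301 = -0.05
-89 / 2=-44.50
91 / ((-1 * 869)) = -91/869 = -0.10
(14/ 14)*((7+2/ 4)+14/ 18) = 149/18 = 8.28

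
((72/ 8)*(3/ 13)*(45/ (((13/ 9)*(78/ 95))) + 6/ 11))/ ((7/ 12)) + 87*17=273383637/169169 = 1616.04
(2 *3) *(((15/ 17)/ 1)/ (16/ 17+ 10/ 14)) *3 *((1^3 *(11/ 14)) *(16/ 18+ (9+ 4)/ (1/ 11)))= 213675/197 = 1084.64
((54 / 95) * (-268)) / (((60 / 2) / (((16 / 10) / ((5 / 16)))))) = -26.00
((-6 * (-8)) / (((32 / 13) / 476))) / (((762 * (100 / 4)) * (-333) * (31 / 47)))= -72709/32775525 = 0.00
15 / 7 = 2.14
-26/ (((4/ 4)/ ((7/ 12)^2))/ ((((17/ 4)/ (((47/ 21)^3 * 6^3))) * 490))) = -7.61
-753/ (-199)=753/199 = 3.78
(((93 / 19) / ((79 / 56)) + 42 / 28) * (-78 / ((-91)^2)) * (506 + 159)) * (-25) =5594625/7189 = 778.22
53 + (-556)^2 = 309189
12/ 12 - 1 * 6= -5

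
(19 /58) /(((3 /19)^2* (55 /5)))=6859/5742 = 1.19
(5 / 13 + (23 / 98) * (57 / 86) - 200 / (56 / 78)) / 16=-30462217/1753024 = -17.38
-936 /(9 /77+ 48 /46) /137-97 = -9655517/93845 = -102.89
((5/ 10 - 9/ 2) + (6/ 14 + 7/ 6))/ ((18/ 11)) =-1111/756 = -1.47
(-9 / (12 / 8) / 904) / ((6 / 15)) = -15/904 = -0.02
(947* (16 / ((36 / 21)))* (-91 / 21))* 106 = -36539048/9 = -4059894.22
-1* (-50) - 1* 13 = 37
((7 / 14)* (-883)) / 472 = -883/944 = -0.94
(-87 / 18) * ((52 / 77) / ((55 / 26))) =-19604/12705 = -1.54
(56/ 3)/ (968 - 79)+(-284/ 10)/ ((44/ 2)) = -26611/20955 = -1.27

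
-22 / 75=-0.29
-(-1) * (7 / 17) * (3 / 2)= 21/34 = 0.62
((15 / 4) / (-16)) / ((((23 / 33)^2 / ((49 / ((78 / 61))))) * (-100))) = 3255021/17605120 = 0.18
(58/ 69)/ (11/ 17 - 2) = -986/1587 = -0.62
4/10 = 2/5 = 0.40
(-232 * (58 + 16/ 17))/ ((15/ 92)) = -7128896/85 = -83869.36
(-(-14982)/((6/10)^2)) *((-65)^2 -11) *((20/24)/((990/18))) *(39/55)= 62177570/33 = 1884168.79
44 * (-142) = -6248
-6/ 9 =-2/3 = -0.67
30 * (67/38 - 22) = -11535/19 = -607.11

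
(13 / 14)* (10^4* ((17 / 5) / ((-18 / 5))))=-552500/63 = -8769.84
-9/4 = -2.25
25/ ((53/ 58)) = 1450/53 = 27.36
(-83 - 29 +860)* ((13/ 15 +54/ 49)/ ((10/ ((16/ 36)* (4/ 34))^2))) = 2037376/5060475 = 0.40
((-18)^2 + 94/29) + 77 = 11723/29 = 404.24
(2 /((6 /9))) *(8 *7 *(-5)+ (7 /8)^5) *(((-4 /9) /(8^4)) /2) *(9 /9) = 9158233/201326592 = 0.05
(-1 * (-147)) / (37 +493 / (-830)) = 122010/30217 = 4.04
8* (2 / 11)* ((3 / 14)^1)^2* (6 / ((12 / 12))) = 216/539 = 0.40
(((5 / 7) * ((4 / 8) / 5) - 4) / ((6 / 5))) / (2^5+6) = -275/3192 = -0.09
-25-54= -79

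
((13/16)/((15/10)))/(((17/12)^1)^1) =0.38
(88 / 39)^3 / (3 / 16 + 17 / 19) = 207167488/19515951 = 10.62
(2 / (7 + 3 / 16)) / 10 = 16/575 = 0.03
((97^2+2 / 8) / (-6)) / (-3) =37637/72 = 522.74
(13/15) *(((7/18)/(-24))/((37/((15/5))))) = -91/79920 = 0.00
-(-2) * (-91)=-182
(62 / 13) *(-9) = -558/13 = -42.92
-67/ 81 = -0.83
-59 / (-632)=59/632 = 0.09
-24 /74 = -12/37 = -0.32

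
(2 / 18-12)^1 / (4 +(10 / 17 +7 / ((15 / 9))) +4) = -9095/9783 = -0.93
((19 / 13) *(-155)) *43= -126635/13 = -9741.15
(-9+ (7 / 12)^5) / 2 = -2222681/497664 = -4.47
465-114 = 351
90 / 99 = 10/11 = 0.91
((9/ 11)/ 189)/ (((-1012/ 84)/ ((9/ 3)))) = -3/2783 = 0.00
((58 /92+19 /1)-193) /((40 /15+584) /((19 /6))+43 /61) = -9243025/9914702 = -0.93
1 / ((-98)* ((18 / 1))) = -1/1764 = 0.00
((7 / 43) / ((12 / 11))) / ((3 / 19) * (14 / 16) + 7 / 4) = 418/5289 = 0.08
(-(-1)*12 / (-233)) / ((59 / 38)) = -456/13747 = -0.03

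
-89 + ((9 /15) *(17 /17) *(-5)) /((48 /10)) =-717/8 = -89.62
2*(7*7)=98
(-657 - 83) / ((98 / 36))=-13320/49 = -271.84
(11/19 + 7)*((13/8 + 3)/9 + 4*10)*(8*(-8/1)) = -373376/19 = -19651.37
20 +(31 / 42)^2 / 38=1341601/67032 = 20.01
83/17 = 4.88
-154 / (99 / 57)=-266/3 = -88.67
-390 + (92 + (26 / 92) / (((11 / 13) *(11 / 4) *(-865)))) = -717374248/2407295 = -298.00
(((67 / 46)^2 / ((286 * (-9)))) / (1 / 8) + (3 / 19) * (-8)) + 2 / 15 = -73501457/64678185 = -1.14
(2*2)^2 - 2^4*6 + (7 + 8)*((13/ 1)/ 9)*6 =50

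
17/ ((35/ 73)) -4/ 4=1206/35 = 34.46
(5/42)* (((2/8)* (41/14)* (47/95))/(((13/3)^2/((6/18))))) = 1927/2517424 = 0.00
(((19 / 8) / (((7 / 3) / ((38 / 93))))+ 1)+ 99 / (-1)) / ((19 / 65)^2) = -357870175/313348 = -1142.09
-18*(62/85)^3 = -4289904/614125 = -6.99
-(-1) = 1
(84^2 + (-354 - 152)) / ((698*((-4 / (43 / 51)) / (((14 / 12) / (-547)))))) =985775/233665272 = 0.00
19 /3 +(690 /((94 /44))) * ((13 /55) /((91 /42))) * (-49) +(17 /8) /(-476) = -54328877/31584 = -1720.14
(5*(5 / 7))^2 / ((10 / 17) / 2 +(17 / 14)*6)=10625/6314 = 1.68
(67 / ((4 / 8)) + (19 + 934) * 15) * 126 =1818054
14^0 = 1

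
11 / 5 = 2.20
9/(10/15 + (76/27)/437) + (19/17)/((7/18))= 808047/49742 = 16.24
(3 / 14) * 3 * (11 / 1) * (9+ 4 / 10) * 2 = 4653/35 = 132.94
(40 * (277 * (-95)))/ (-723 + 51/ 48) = 16841600/11551 = 1458.02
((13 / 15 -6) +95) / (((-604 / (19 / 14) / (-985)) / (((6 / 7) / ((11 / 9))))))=11352519/81389 = 139.48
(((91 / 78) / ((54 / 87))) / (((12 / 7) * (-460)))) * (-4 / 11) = 1421/1639440 = 0.00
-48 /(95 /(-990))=500.21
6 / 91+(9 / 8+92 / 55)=114661/40040 = 2.86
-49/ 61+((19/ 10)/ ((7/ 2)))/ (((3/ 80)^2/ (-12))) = -5935109/1281 = -4633.18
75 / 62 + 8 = 571/62 = 9.21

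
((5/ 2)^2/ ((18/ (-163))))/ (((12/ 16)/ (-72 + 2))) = 142625/27 = 5282.41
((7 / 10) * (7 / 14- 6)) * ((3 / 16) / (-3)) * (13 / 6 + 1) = 1463/1920 = 0.76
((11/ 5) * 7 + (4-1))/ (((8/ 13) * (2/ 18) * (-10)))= -2691/100 = -26.91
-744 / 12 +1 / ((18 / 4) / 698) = 838/9 = 93.11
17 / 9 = 1.89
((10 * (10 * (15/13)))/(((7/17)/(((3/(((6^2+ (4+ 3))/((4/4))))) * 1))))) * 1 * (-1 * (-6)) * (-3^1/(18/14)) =-153000/559 = -273.70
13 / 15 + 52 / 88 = 481/330 = 1.46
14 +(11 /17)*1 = 249/17 = 14.65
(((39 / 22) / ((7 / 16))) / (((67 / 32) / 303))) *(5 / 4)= 3781440/5159 = 732.98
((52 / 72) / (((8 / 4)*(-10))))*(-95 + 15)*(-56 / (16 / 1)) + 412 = 3617/9 = 401.89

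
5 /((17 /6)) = 30/17 = 1.76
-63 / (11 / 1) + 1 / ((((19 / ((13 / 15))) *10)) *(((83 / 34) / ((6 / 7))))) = -5.73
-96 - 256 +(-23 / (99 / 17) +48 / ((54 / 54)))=-30487/99 = -307.95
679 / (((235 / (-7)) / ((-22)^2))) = -2300452/235 = -9789.16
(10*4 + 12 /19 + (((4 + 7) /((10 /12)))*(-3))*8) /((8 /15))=-19677/38 = -517.82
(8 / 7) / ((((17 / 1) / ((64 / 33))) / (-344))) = -176128/3927 = -44.85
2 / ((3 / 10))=20/3 = 6.67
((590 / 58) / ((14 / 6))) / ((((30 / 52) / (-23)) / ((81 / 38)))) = -1428921/3857 = -370.47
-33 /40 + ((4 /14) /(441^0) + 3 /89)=-12599/24920 = -0.51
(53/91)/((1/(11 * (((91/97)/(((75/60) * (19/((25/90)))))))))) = 1166/16587 = 0.07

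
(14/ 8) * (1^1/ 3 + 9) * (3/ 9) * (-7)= -343/9 = -38.11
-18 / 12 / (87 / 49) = -49/58 = -0.84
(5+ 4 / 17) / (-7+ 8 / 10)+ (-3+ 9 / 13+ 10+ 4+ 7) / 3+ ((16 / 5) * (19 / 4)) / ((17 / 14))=613302/34255 = 17.90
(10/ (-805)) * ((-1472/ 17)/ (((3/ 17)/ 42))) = 256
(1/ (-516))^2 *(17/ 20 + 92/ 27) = 2299/143778240 = 0.00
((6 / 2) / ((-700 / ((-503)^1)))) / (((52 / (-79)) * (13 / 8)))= -119211/59150 = -2.02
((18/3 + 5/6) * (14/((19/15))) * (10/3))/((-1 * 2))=-7175/57 = -125.88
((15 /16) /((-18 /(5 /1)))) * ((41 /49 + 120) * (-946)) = 70015825/2352 = 29768.63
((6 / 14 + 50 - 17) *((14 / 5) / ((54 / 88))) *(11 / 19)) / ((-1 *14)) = -12584/1995 = -6.31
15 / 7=2.14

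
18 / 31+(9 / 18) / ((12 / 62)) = 1177/372 = 3.16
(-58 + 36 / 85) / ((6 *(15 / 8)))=-19576/3825 = -5.12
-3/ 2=-1.50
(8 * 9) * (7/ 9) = 56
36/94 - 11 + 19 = 394/47 = 8.38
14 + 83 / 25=17.32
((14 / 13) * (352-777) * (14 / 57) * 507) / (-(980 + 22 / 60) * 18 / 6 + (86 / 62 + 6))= 335699000/17279569 = 19.43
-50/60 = -5/6 = -0.83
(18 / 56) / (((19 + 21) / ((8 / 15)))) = 3/700 = 0.00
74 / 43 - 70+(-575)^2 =14213939/43 = 330556.72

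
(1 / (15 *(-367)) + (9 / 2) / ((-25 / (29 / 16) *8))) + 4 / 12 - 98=-688487041/7046400 = -97.71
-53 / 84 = -0.63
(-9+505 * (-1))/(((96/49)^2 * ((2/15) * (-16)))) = 3085285/49152 = 62.77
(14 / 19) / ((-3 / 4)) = -56/57 = -0.98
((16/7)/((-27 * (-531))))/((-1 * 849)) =-16/85204791 = 0.00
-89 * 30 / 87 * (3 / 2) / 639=-445/6177 = -0.07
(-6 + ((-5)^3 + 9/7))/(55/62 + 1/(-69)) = -3884424/26131 = -148.65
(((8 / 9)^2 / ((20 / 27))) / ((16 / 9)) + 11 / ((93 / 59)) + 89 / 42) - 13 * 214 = -18047689/6510 = -2772.30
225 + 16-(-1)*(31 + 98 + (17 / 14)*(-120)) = 1570/7 = 224.29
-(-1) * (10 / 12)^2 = 25/36 = 0.69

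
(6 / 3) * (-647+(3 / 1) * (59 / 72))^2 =239289961/288 = 830867.92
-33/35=-0.94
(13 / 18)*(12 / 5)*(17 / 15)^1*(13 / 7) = 5746/1575 = 3.65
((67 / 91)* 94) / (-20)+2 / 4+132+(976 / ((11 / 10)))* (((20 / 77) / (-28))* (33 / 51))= 73683317/595595 = 123.71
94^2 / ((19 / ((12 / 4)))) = 26508/19 = 1395.16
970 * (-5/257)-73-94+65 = -31064/257 = -120.87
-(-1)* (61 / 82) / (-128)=-61/10496 = -0.01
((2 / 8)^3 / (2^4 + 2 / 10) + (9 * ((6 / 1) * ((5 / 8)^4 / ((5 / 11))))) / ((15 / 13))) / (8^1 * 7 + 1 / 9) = 0.28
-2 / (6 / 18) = -6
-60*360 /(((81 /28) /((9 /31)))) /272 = -4200/527 = -7.97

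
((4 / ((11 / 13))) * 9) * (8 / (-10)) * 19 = -646.69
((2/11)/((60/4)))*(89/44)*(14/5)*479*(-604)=-180243868/9075 = -19861.58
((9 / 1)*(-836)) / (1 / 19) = -142956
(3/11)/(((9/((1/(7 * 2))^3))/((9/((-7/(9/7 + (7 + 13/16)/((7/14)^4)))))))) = -663/369754 = 0.00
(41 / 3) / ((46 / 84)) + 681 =16237/23 = 705.96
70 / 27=2.59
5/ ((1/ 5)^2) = 125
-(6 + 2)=-8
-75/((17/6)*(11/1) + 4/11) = -4950/2081 = -2.38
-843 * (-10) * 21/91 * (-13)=-25290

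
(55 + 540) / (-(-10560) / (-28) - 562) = -4165/6574 = -0.63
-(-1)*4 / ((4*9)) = 1/9 = 0.11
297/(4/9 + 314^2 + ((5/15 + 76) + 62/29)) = 77517/25754153 = 0.00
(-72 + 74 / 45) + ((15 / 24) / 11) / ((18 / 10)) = -278483/3960 = -70.32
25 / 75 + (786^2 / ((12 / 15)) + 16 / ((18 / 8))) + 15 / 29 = 201558023/261 = 772252.96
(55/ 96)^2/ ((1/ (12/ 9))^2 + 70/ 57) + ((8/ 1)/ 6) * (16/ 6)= 3516809/940608 = 3.74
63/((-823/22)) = -1386/823 = -1.68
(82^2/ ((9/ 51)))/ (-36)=-28577/27 = -1058.41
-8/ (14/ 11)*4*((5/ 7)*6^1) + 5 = -5035/49 = -102.76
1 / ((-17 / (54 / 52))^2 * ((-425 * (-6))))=243/166059400 = 0.00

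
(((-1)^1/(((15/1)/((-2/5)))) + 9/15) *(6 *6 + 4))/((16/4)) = 94/15 = 6.27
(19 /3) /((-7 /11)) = -209/21 = -9.95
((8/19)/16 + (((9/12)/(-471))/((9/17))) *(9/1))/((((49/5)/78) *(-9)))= 195/292334 = 0.00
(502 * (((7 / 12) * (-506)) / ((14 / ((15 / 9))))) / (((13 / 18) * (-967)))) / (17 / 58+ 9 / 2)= 9207935/1747369 = 5.27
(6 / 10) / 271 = 3/1355 = 0.00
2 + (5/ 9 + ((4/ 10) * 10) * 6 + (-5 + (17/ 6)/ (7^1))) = 2767/126 = 21.96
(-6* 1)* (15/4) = -45/2 = -22.50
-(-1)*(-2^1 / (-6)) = 1/3 = 0.33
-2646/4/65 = -1323/130 = -10.18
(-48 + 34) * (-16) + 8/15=3368/15 = 224.53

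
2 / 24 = 1/12 = 0.08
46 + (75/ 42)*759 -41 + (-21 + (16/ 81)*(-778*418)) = -71326865/1134 = -62898.47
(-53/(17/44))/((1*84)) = -583/357 = -1.63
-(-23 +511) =-488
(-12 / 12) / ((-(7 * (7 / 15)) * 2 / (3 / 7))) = 45/686 = 0.07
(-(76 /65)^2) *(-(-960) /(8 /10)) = -1640.52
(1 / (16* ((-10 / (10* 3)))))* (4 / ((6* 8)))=-1/64 = -0.02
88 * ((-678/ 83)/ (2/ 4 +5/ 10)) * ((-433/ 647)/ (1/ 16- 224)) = -413352192/192410683 = -2.15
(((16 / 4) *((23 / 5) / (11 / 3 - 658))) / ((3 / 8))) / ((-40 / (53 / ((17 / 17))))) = 4876/49075 = 0.10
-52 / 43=-1.21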